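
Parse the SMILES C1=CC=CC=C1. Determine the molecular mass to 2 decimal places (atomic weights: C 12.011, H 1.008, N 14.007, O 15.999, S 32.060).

78.11 g/mol

First, the molecular formula is C6H6 (counting implicit H from valence).
  C: 6 × 12.011 = 72.066
  H: 6 × 1.008 = 6.048
Sum: 6×12.011 + 6×1.008 = 78.114 → 78.11 g/mol.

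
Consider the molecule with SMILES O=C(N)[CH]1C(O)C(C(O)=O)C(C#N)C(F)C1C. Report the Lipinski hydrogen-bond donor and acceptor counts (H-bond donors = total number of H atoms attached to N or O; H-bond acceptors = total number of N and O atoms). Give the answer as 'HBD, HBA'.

Donors: find every N or O and count the H atoms it carries.
  atom 1 (O): bond orders sum to 2 → 0 H
  atom 3 (N): bond orders sum to 1 → 2 H
  atom 6 (O): bond orders sum to 1 → 1 H
  atom 9 (O): bond orders sum to 1 → 1 H
  atom 10 (O): bond orders sum to 2 → 0 H
  atom 13 (N): bond orders sum to 3 → 0 H
Lipinski HBD = 4.
Acceptors: N atoms = 2, O atoms = 4 → HBA = 6.

4, 6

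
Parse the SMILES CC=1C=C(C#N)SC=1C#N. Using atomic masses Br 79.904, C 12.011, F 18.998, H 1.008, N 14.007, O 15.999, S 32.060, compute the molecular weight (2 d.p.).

First, the molecular formula is C7H4N2S (counting implicit H from valence).
  C: 7 × 12.011 = 84.077
  H: 4 × 1.008 = 4.032
  N: 2 × 14.007 = 28.014
  S: 1 × 32.060 = 32.060
Sum: 7×12.011 + 4×1.008 + 2×14.007 + 1×32.060 = 148.183 → 148.18 g/mol.

148.18 g/mol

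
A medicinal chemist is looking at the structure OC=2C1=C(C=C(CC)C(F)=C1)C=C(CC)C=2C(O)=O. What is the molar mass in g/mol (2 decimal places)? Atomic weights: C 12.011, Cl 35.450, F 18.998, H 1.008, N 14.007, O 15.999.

First, the molecular formula is C15H15FO3 (counting implicit H from valence).
  C: 15 × 12.011 = 180.165
  F: 1 × 18.998 = 18.998
  H: 15 × 1.008 = 15.120
  O: 3 × 15.999 = 47.997
Sum: 15×12.011 + 1×18.998 + 15×1.008 + 3×15.999 = 262.280 → 262.28 g/mol.

262.28 g/mol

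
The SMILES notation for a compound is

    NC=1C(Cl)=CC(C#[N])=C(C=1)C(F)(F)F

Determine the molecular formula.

Walk through each heavy atom and fill implicit hydrogens from standard valence (C 4, N 3, O 2, S 2, halogen 1):
  atom 1: N, bond orders sum to 1 (valence 3) → 2 H
  atom 2: C, bond orders sum to 4 (valence 4) → 0 H
  atom 3: C, bond orders sum to 4 (valence 4) → 0 H
  atom 4: Cl (halogen, monovalent) → 0 H
  atom 5: C, bond orders sum to 3 (valence 4) → 1 H
  atom 6: C, bond orders sum to 4 (valence 4) → 0 H
  atom 7: C, bond orders sum to 4 (valence 4) → 0 H
  atom 8: N with explicit H count 0
  atom 9: C, bond orders sum to 4 (valence 4) → 0 H
  atom 10: C, bond orders sum to 3 (valence 4) → 1 H
  atom 11: C, bond orders sum to 4 (valence 4) → 0 H
  atom 12: F (halogen, monovalent) → 0 H
  atom 13: F (halogen, monovalent) → 0 H
  atom 14: F (halogen, monovalent) → 0 H
Totals → C:8, H:4, Cl:1, F:3, N:2.

C8H4ClF3N2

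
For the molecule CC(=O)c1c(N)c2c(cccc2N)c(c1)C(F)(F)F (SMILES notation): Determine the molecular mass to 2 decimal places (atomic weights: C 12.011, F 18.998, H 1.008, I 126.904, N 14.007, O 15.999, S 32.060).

268.24 g/mol

First, the molecular formula is C13H11F3N2O (counting implicit H from valence).
  C: 13 × 12.011 = 156.143
  F: 3 × 18.998 = 56.994
  H: 11 × 1.008 = 11.088
  N: 2 × 14.007 = 28.014
  O: 1 × 15.999 = 15.999
Sum: 13×12.011 + 3×18.998 + 11×1.008 + 2×14.007 + 1×15.999 = 268.238 → 268.24 g/mol.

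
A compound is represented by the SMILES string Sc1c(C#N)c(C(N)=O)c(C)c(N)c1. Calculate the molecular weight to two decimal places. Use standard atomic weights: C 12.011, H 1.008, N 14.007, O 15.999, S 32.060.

First, the molecular formula is C9H9N3OS (counting implicit H from valence).
  C: 9 × 12.011 = 108.099
  H: 9 × 1.008 = 9.072
  N: 3 × 14.007 = 42.021
  O: 1 × 15.999 = 15.999
  S: 1 × 32.060 = 32.060
Sum: 9×12.011 + 9×1.008 + 3×14.007 + 1×15.999 + 1×32.060 = 207.251 → 207.25 g/mol.

207.25 g/mol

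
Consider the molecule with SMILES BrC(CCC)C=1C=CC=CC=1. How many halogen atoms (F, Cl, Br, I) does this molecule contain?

1

Halogen atoms appear at heavy-atom position 1 (1×Br).
Halogen count: 1.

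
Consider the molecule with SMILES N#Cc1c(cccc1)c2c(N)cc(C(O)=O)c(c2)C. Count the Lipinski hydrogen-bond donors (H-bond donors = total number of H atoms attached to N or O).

3

Donors: find every N or O and count the H atoms it carries.
  atom 1 (N): bond orders sum to 3 → 0 H
  atom 11 (N): bond orders sum to 1 → 2 H
  atom 15 (O): bond orders sum to 1 → 1 H
  atom 16 (O): bond orders sum to 2 → 0 H
Lipinski HBD = 3.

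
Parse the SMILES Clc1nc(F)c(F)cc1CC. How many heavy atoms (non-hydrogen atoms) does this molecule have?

11

Every atom symbol written in the SMILES (organic subset) is one heavy atom; implicit H are not written.
Heavy atoms by element → C:7, Cl:1, F:2, N:1.
Total: 11.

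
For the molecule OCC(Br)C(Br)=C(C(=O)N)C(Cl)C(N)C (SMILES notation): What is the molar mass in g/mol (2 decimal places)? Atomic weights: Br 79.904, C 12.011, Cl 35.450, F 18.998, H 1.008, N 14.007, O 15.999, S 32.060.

364.46 g/mol

First, the molecular formula is C8H13Br2ClN2O2 (counting implicit H from valence).
  Br: 2 × 79.904 = 159.808
  C: 8 × 12.011 = 96.088
  Cl: 1 × 35.450 = 35.450
  H: 13 × 1.008 = 13.104
  N: 2 × 14.007 = 28.014
  O: 2 × 15.999 = 31.998
Sum: 2×79.904 + 8×12.011 + 1×35.450 + 13×1.008 + 2×14.007 + 2×15.999 = 364.462 → 364.46 g/mol.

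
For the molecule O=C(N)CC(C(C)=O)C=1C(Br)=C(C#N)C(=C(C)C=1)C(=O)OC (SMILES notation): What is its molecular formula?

Walk through each heavy atom and fill implicit hydrogens from standard valence (C 4, N 3, O 2, S 2, halogen 1):
  atom 1: O, bond orders sum to 2 (valence 2) → 0 H
  atom 2: C, bond orders sum to 4 (valence 4) → 0 H
  atom 3: N, bond orders sum to 1 (valence 3) → 2 H
  atom 4: C, bond orders sum to 2 (valence 4) → 2 H
  atom 5: C, bond orders sum to 3 (valence 4) → 1 H
  atom 6: C, bond orders sum to 4 (valence 4) → 0 H
  atom 7: C, bond orders sum to 1 (valence 4) → 3 H
  atom 8: O, bond orders sum to 2 (valence 2) → 0 H
  atom 9: C, bond orders sum to 4 (valence 4) → 0 H
  atom 10: C, bond orders sum to 4 (valence 4) → 0 H
  atom 11: Br (halogen, monovalent) → 0 H
  atom 12: C, bond orders sum to 4 (valence 4) → 0 H
  atom 13: C, bond orders sum to 4 (valence 4) → 0 H
  atom 14: N, bond orders sum to 3 (valence 3) → 0 H
  atom 15: C, bond orders sum to 4 (valence 4) → 0 H
  atom 16: C, bond orders sum to 4 (valence 4) → 0 H
  atom 17: C, bond orders sum to 1 (valence 4) → 3 H
  atom 18: C, bond orders sum to 3 (valence 4) → 1 H
  atom 19: C, bond orders sum to 4 (valence 4) → 0 H
  atom 20: O, bond orders sum to 2 (valence 2) → 0 H
  atom 21: O, bond orders sum to 2 (valence 2) → 0 H
  atom 22: C, bond orders sum to 1 (valence 4) → 3 H
Totals → C:15, H:15, Br:1, N:2, O:4.
In Hill order: C15H15BrN2O4.

C15H15BrN2O4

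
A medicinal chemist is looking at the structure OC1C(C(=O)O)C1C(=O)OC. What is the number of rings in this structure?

In SMILES, each pair of matching ring-closure digits denotes one ring-closing bond; the number of such bonds equals the number of independent rings.
Ring-closure bonds here: 1.

1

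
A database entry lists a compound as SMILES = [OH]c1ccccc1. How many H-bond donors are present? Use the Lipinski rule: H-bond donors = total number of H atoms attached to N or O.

1

Donors: find every N or O and count the H atoms it carries.
  atom 1 (O): bond orders sum to 1 → 1 H
Lipinski HBD = 1.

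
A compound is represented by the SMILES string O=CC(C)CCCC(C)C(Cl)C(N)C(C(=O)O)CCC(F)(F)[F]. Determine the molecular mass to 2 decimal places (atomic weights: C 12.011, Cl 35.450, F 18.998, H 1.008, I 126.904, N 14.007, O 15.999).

First, the molecular formula is C15H25ClF3NO3 (counting implicit H from valence).
  C: 15 × 12.011 = 180.165
  Cl: 1 × 35.450 = 35.450
  F: 3 × 18.998 = 56.994
  H: 25 × 1.008 = 25.200
  N: 1 × 14.007 = 14.007
  O: 3 × 15.999 = 47.997
Sum: 15×12.011 + 1×35.450 + 3×18.998 + 25×1.008 + 1×14.007 + 3×15.999 = 359.813 → 359.81 g/mol.

359.81 g/mol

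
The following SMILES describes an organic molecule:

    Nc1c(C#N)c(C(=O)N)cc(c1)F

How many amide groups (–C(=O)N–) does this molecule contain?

1

The amide motif appears at heavy-atom position 7 in the SMILES.
Other groups present: 1 nitrile, 1 primary amine.
Amide count: 1.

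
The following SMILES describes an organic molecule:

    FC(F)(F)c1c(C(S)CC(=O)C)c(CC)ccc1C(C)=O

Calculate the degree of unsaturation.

6

Molecular formula: C15H17F3O2S.
DoU = (2C + 2 + N − H − X) / 2, where X is the halogen count and O/S are ignored.
    = (2·15 + 2 + 0 − 17 − 3) / 2 = 12 / 2 = 6.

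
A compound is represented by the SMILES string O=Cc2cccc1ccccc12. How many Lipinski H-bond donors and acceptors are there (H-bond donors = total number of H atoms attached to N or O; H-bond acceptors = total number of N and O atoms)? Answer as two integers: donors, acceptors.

Donors: find every N or O and count the H atoms it carries.
  atom 1 (O): bond orders sum to 2 → 0 H
Lipinski HBD = 0.
Acceptors: N atoms = 0, O atoms = 1 → HBA = 1.

0, 1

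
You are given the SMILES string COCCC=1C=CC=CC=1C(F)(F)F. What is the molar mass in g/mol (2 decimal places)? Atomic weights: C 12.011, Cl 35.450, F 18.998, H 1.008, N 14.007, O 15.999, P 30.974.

204.19 g/mol

First, the molecular formula is C10H11F3O (counting implicit H from valence).
  C: 10 × 12.011 = 120.110
  F: 3 × 18.998 = 56.994
  H: 11 × 1.008 = 11.088
  O: 1 × 15.999 = 15.999
Sum: 10×12.011 + 3×18.998 + 11×1.008 + 1×15.999 = 204.191 → 204.19 g/mol.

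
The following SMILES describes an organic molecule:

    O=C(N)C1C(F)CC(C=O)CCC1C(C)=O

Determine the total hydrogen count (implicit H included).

16

Walk through each heavy atom and fill implicit hydrogens from standard valence (C 4, N 3, O 2, S 2, halogen 1):
  atom 1: O, bond orders sum to 2 (valence 2) → 0 H
  atom 2: C, bond orders sum to 4 (valence 4) → 0 H
  atom 3: N, bond orders sum to 1 (valence 3) → 2 H
  atom 4: C, bond orders sum to 3 (valence 4) → 1 H
  atom 5: C, bond orders sum to 3 (valence 4) → 1 H
  atom 6: F (halogen, monovalent) → 0 H
  atom 7: C, bond orders sum to 2 (valence 4) → 2 H
  atom 8: C, bond orders sum to 3 (valence 4) → 1 H
  atom 9: C, bond orders sum to 3 (valence 4) → 1 H
  atom 10: O, bond orders sum to 2 (valence 2) → 0 H
  atom 11: C, bond orders sum to 2 (valence 4) → 2 H
  atom 12: C, bond orders sum to 2 (valence 4) → 2 H
  atom 13: C, bond orders sum to 3 (valence 4) → 1 H
  atom 14: C, bond orders sum to 4 (valence 4) → 0 H
  atom 15: C, bond orders sum to 1 (valence 4) → 3 H
  atom 16: O, bond orders sum to 2 (valence 2) → 0 H
Total hydrogens: 16.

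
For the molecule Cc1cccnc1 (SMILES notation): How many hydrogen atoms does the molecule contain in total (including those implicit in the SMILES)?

Walk through each heavy atom and fill implicit hydrogens from standard valence (C 4, N 3, O 2, S 2, halogen 1); for lowercase aromatic atoms, an aromatic c carries 1 H when it has two neighbours and 0 H with three, and aromatic n carries 0 H:
  atom 1: C, bond orders sum to 1 (valence 4) → 3 H
  atom 2: aromatic c, 3 neighbours → 0 H
  atom 3: aromatic c, 2 neighbours → 1 H
  atom 4: aromatic c, 2 neighbours → 1 H
  atom 5: aromatic c, 2 neighbours → 1 H
  atom 6: aromatic n, 2 neighbours → 0 H
  atom 7: aromatic c, 2 neighbours → 1 H
Total hydrogens: 7.

7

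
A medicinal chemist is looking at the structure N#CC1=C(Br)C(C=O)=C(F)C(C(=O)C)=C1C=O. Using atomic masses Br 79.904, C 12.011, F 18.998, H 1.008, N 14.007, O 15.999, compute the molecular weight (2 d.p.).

298.07 g/mol

First, the molecular formula is C11H5BrFNO3 (counting implicit H from valence).
  Br: 1 × 79.904 = 79.904
  C: 11 × 12.011 = 132.121
  F: 1 × 18.998 = 18.998
  H: 5 × 1.008 = 5.040
  N: 1 × 14.007 = 14.007
  O: 3 × 15.999 = 47.997
Sum: 1×79.904 + 11×12.011 + 1×18.998 + 5×1.008 + 1×14.007 + 3×15.999 = 298.067 → 298.07 g/mol.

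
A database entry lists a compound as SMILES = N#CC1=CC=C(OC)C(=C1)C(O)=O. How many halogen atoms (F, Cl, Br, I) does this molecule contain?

Scan the SMILES for the halogen motif — none present.
Groups that are present: 1 carboxylic acid, 1 ether, 1 nitrile.

0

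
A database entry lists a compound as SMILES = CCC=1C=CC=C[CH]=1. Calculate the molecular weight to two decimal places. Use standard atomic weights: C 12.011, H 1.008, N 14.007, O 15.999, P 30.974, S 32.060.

First, the molecular formula is C8H10 (counting implicit H from valence).
  C: 8 × 12.011 = 96.088
  H: 10 × 1.008 = 10.080
Sum: 8×12.011 + 10×1.008 = 106.168 → 106.17 g/mol.

106.17 g/mol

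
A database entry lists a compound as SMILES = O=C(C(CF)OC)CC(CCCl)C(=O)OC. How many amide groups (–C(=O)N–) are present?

0

Scan the SMILES for the amide motif — none present.
Groups that are present: 1 ester, 1 ether, 1 ketone.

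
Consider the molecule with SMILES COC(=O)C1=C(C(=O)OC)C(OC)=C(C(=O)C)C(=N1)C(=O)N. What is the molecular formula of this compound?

C13H14N2O7

Walk through each heavy atom and fill implicit hydrogens from standard valence (C 4, N 3, O 2, S 2, halogen 1):
  atom 1: C, bond orders sum to 1 (valence 4) → 3 H
  atom 2: O, bond orders sum to 2 (valence 2) → 0 H
  atom 3: C, bond orders sum to 4 (valence 4) → 0 H
  atom 4: O, bond orders sum to 2 (valence 2) → 0 H
  atom 5: C, bond orders sum to 4 (valence 4) → 0 H
  atom 6: C, bond orders sum to 4 (valence 4) → 0 H
  atom 7: C, bond orders sum to 4 (valence 4) → 0 H
  atom 8: O, bond orders sum to 2 (valence 2) → 0 H
  atom 9: O, bond orders sum to 2 (valence 2) → 0 H
  atom 10: C, bond orders sum to 1 (valence 4) → 3 H
  atom 11: C, bond orders sum to 4 (valence 4) → 0 H
  atom 12: O, bond orders sum to 2 (valence 2) → 0 H
  atom 13: C, bond orders sum to 1 (valence 4) → 3 H
  atom 14: C, bond orders sum to 4 (valence 4) → 0 H
  atom 15: C, bond orders sum to 4 (valence 4) → 0 H
  atom 16: O, bond orders sum to 2 (valence 2) → 0 H
  atom 17: C, bond orders sum to 1 (valence 4) → 3 H
  atom 18: C, bond orders sum to 4 (valence 4) → 0 H
  atom 19: N, bond orders sum to 3 (valence 3) → 0 H
  atom 20: C, bond orders sum to 4 (valence 4) → 0 H
  atom 21: O, bond orders sum to 2 (valence 2) → 0 H
  atom 22: N, bond orders sum to 1 (valence 3) → 2 H
Totals → C:13, H:14, N:2, O:7.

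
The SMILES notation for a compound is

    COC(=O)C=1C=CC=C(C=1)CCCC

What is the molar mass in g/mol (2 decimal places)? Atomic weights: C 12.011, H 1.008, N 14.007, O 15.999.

192.26 g/mol

First, the molecular formula is C12H16O2 (counting implicit H from valence).
  C: 12 × 12.011 = 144.132
  H: 16 × 1.008 = 16.128
  O: 2 × 15.999 = 31.998
Sum: 12×12.011 + 16×1.008 + 2×15.999 = 192.258 → 192.26 g/mol.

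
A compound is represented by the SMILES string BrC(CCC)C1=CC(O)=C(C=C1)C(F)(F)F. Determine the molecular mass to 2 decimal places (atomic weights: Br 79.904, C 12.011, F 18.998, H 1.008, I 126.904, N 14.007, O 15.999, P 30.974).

First, the molecular formula is C11H12BrF3O (counting implicit H from valence).
  Br: 1 × 79.904 = 79.904
  C: 11 × 12.011 = 132.121
  F: 3 × 18.998 = 56.994
  H: 12 × 1.008 = 12.096
  O: 1 × 15.999 = 15.999
Sum: 1×79.904 + 11×12.011 + 3×18.998 + 12×1.008 + 1×15.999 = 297.114 → 297.11 g/mol.

297.11 g/mol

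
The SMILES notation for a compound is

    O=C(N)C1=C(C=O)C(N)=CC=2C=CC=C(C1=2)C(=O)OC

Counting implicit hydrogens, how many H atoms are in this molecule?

Walk through each heavy atom and fill implicit hydrogens from standard valence (C 4, N 3, O 2, S 2, halogen 1):
  atom 1: O, bond orders sum to 2 (valence 2) → 0 H
  atom 2: C, bond orders sum to 4 (valence 4) → 0 H
  atom 3: N, bond orders sum to 1 (valence 3) → 2 H
  atom 4: C, bond orders sum to 4 (valence 4) → 0 H
  atom 5: C, bond orders sum to 4 (valence 4) → 0 H
  atom 6: C, bond orders sum to 3 (valence 4) → 1 H
  atom 7: O, bond orders sum to 2 (valence 2) → 0 H
  atom 8: C, bond orders sum to 4 (valence 4) → 0 H
  atom 9: N, bond orders sum to 1 (valence 3) → 2 H
  atom 10: C, bond orders sum to 3 (valence 4) → 1 H
  atom 11: C, bond orders sum to 4 (valence 4) → 0 H
  atom 12: C, bond orders sum to 3 (valence 4) → 1 H
  atom 13: C, bond orders sum to 3 (valence 4) → 1 H
  atom 14: C, bond orders sum to 3 (valence 4) → 1 H
  atom 15: C, bond orders sum to 4 (valence 4) → 0 H
  atom 16: C, bond orders sum to 4 (valence 4) → 0 H
  atom 17: C, bond orders sum to 4 (valence 4) → 0 H
  atom 18: O, bond orders sum to 2 (valence 2) → 0 H
  atom 19: O, bond orders sum to 2 (valence 2) → 0 H
  atom 20: C, bond orders sum to 1 (valence 4) → 3 H
Total hydrogens: 12.

12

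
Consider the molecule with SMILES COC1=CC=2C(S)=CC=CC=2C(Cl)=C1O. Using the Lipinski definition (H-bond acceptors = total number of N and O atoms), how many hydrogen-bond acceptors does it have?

2

N atoms: 0; O atoms: 2.
Lipinski HBA = 0 + 2 = 2.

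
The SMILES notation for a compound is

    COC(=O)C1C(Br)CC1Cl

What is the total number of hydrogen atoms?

Walk through each heavy atom and fill implicit hydrogens from standard valence (C 4, N 3, O 2, S 2, halogen 1):
  atom 1: C, bond orders sum to 1 (valence 4) → 3 H
  atom 2: O, bond orders sum to 2 (valence 2) → 0 H
  atom 3: C, bond orders sum to 4 (valence 4) → 0 H
  atom 4: O, bond orders sum to 2 (valence 2) → 0 H
  atom 5: C, bond orders sum to 3 (valence 4) → 1 H
  atom 6: C, bond orders sum to 3 (valence 4) → 1 H
  atom 7: Br (halogen, monovalent) → 0 H
  atom 8: C, bond orders sum to 2 (valence 4) → 2 H
  atom 9: C, bond orders sum to 3 (valence 4) → 1 H
  atom 10: Cl (halogen, monovalent) → 0 H
Total hydrogens: 8.

8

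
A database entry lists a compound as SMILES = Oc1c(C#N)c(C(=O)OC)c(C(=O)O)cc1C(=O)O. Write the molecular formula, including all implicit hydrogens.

C11H7NO7

Walk through each heavy atom and fill implicit hydrogens from standard valence (C 4, N 3, O 2, S 2, halogen 1); for lowercase aromatic atoms, an aromatic c carries 1 H when it has two neighbours and 0 H with three, and aromatic n carries 0 H:
  atom 1: O, bond orders sum to 1 (valence 2) → 1 H
  atom 2: aromatic c, 3 neighbours → 0 H
  atom 3: aromatic c, 3 neighbours → 0 H
  atom 4: C, bond orders sum to 4 (valence 4) → 0 H
  atom 5: N, bond orders sum to 3 (valence 3) → 0 H
  atom 6: aromatic c, 3 neighbours → 0 H
  atom 7: C, bond orders sum to 4 (valence 4) → 0 H
  atom 8: O, bond orders sum to 2 (valence 2) → 0 H
  atom 9: O, bond orders sum to 2 (valence 2) → 0 H
  atom 10: C, bond orders sum to 1 (valence 4) → 3 H
  atom 11: aromatic c, 3 neighbours → 0 H
  atom 12: C, bond orders sum to 4 (valence 4) → 0 H
  atom 13: O, bond orders sum to 2 (valence 2) → 0 H
  atom 14: O, bond orders sum to 1 (valence 2) → 1 H
  atom 15: aromatic c, 2 neighbours → 1 H
  atom 16: aromatic c, 3 neighbours → 0 H
  atom 17: C, bond orders sum to 4 (valence 4) → 0 H
  atom 18: O, bond orders sum to 2 (valence 2) → 0 H
  atom 19: O, bond orders sum to 1 (valence 2) → 1 H
Totals → C:11, H:7, N:1, O:7.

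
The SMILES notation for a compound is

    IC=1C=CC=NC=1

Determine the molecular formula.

Walk through each heavy atom and fill implicit hydrogens from standard valence (C 4, N 3, O 2, S 2, halogen 1):
  atom 1: I (halogen, monovalent) → 0 H
  atom 2: C, bond orders sum to 4 (valence 4) → 0 H
  atom 3: C, bond orders sum to 3 (valence 4) → 1 H
  atom 4: C, bond orders sum to 3 (valence 4) → 1 H
  atom 5: C, bond orders sum to 3 (valence 4) → 1 H
  atom 6: N, bond orders sum to 3 (valence 3) → 0 H
  atom 7: C, bond orders sum to 3 (valence 4) → 1 H
Totals → C:5, H:4, I:1, N:1.
In Hill order: C5H4IN.

C5H4IN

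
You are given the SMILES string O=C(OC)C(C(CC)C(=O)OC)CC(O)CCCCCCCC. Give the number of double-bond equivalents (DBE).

Degree of unsaturation = (number of rings) + (number of π bonds).
Ring closures in the SMILES: 0.
π bonds: 2 double bonds (each 1 DoU) → 2 DoU from unsaturation.
Total DoU = 0 + 2 = 2.

2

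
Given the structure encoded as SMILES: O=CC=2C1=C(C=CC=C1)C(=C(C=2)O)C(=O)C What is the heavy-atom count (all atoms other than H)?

Every atom symbol written in the SMILES (organic subset) is one heavy atom; implicit H are not written.
Heavy atoms by element → C:13, O:3.
Total: 16.

16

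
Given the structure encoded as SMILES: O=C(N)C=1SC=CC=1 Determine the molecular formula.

Walk through each heavy atom and fill implicit hydrogens from standard valence (C 4, N 3, O 2, S 2, halogen 1):
  atom 1: O, bond orders sum to 2 (valence 2) → 0 H
  atom 2: C, bond orders sum to 4 (valence 4) → 0 H
  atom 3: N, bond orders sum to 1 (valence 3) → 2 H
  atom 4: C, bond orders sum to 4 (valence 4) → 0 H
  atom 5: S, bond orders sum to 2 (valence 2) → 0 H
  atom 6: C, bond orders sum to 3 (valence 4) → 1 H
  atom 7: C, bond orders sum to 3 (valence 4) → 1 H
  atom 8: C, bond orders sum to 3 (valence 4) → 1 H
Totals → C:5, H:5, N:1, O:1, S:1.

C5H5NOS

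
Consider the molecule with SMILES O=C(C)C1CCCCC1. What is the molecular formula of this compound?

C8H14O

Walk through each heavy atom and fill implicit hydrogens from standard valence (C 4, N 3, O 2, S 2, halogen 1):
  atom 1: O, bond orders sum to 2 (valence 2) → 0 H
  atom 2: C, bond orders sum to 4 (valence 4) → 0 H
  atom 3: C, bond orders sum to 1 (valence 4) → 3 H
  atom 4: C, bond orders sum to 3 (valence 4) → 1 H
  atom 5: C, bond orders sum to 2 (valence 4) → 2 H
  atom 6: C, bond orders sum to 2 (valence 4) → 2 H
  atom 7: C, bond orders sum to 2 (valence 4) → 2 H
  atom 8: C, bond orders sum to 2 (valence 4) → 2 H
  atom 9: C, bond orders sum to 2 (valence 4) → 2 H
Totals → C:8, H:14, O:1.
In Hill order: C8H14O.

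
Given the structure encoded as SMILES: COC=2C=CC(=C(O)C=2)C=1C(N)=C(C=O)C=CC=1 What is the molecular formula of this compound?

Walk through each heavy atom and fill implicit hydrogens from standard valence (C 4, N 3, O 2, S 2, halogen 1):
  atom 1: C, bond orders sum to 1 (valence 4) → 3 H
  atom 2: O, bond orders sum to 2 (valence 2) → 0 H
  atom 3: C, bond orders sum to 4 (valence 4) → 0 H
  atom 4: C, bond orders sum to 3 (valence 4) → 1 H
  atom 5: C, bond orders sum to 3 (valence 4) → 1 H
  atom 6: C, bond orders sum to 4 (valence 4) → 0 H
  atom 7: C, bond orders sum to 4 (valence 4) → 0 H
  atom 8: O, bond orders sum to 1 (valence 2) → 1 H
  atom 9: C, bond orders sum to 3 (valence 4) → 1 H
  atom 10: C, bond orders sum to 4 (valence 4) → 0 H
  atom 11: C, bond orders sum to 4 (valence 4) → 0 H
  atom 12: N, bond orders sum to 1 (valence 3) → 2 H
  atom 13: C, bond orders sum to 4 (valence 4) → 0 H
  atom 14: C, bond orders sum to 3 (valence 4) → 1 H
  atom 15: O, bond orders sum to 2 (valence 2) → 0 H
  atom 16: C, bond orders sum to 3 (valence 4) → 1 H
  atom 17: C, bond orders sum to 3 (valence 4) → 1 H
  atom 18: C, bond orders sum to 3 (valence 4) → 1 H
Totals → C:14, H:13, N:1, O:3.
In Hill order: C14H13NO3.

C14H13NO3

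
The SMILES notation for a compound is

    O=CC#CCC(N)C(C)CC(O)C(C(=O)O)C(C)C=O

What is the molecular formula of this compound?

Walk through each heavy atom and fill implicit hydrogens from standard valence (C 4, N 3, O 2, S 2, halogen 1):
  atom 1: O, bond orders sum to 2 (valence 2) → 0 H
  atom 2: C, bond orders sum to 3 (valence 4) → 1 H
  atom 3: C, bond orders sum to 4 (valence 4) → 0 H
  atom 4: C, bond orders sum to 4 (valence 4) → 0 H
  atom 5: C, bond orders sum to 2 (valence 4) → 2 H
  atom 6: C, bond orders sum to 3 (valence 4) → 1 H
  atom 7: N, bond orders sum to 1 (valence 3) → 2 H
  atom 8: C, bond orders sum to 3 (valence 4) → 1 H
  atom 9: C, bond orders sum to 1 (valence 4) → 3 H
  atom 10: C, bond orders sum to 2 (valence 4) → 2 H
  atom 11: C, bond orders sum to 3 (valence 4) → 1 H
  atom 12: O, bond orders sum to 1 (valence 2) → 1 H
  atom 13: C, bond orders sum to 3 (valence 4) → 1 H
  atom 14: C, bond orders sum to 4 (valence 4) → 0 H
  atom 15: O, bond orders sum to 2 (valence 2) → 0 H
  atom 16: O, bond orders sum to 1 (valence 2) → 1 H
  atom 17: C, bond orders sum to 3 (valence 4) → 1 H
  atom 18: C, bond orders sum to 1 (valence 4) → 3 H
  atom 19: C, bond orders sum to 3 (valence 4) → 1 H
  atom 20: O, bond orders sum to 2 (valence 2) → 0 H
Totals → C:14, H:21, N:1, O:5.
In Hill order: C14H21NO5.

C14H21NO5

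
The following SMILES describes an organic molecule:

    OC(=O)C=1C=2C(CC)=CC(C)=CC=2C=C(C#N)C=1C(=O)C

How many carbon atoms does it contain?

Count every carbon token in the SMILES (each C, including those in ring-closure positions and inside branches).
Carbon count: 17.

17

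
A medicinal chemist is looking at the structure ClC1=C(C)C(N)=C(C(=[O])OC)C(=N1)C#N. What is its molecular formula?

Walk through each heavy atom and fill implicit hydrogens from standard valence (C 4, N 3, O 2, S 2, halogen 1):
  atom 1: Cl (halogen, monovalent) → 0 H
  atom 2: C, bond orders sum to 4 (valence 4) → 0 H
  atom 3: C, bond orders sum to 4 (valence 4) → 0 H
  atom 4: C, bond orders sum to 1 (valence 4) → 3 H
  atom 5: C, bond orders sum to 4 (valence 4) → 0 H
  atom 6: N, bond orders sum to 1 (valence 3) → 2 H
  atom 7: C, bond orders sum to 4 (valence 4) → 0 H
  atom 8: C, bond orders sum to 4 (valence 4) → 0 H
  atom 9: O with explicit H count 0
  atom 10: O, bond orders sum to 2 (valence 2) → 0 H
  atom 11: C, bond orders sum to 1 (valence 4) → 3 H
  atom 12: C, bond orders sum to 4 (valence 4) → 0 H
  atom 13: N, bond orders sum to 3 (valence 3) → 0 H
  atom 14: C, bond orders sum to 4 (valence 4) → 0 H
  atom 15: N, bond orders sum to 3 (valence 3) → 0 H
Totals → C:9, H:8, Cl:1, N:3, O:2.
In Hill order: C9H8ClN3O2.

C9H8ClN3O2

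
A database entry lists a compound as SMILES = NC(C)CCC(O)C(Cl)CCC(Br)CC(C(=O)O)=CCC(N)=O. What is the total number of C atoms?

15

Count every carbon token in the SMILES (each C, including those in ring-closure positions and inside branches).
Carbon count: 15.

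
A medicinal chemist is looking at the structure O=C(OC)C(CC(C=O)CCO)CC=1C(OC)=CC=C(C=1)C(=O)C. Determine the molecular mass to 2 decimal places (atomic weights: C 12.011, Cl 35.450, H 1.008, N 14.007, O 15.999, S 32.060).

336.38 g/mol

First, the molecular formula is C18H24O6 (counting implicit H from valence).
  C: 18 × 12.011 = 216.198
  H: 24 × 1.008 = 24.192
  O: 6 × 15.999 = 95.994
Sum: 18×12.011 + 24×1.008 + 6×15.999 = 336.384 → 336.38 g/mol.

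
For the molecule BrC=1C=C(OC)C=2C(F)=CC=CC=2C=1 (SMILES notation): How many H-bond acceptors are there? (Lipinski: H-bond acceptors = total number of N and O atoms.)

1

N atoms: 0; O atoms: 1.
Lipinski HBA = 0 + 1 = 1.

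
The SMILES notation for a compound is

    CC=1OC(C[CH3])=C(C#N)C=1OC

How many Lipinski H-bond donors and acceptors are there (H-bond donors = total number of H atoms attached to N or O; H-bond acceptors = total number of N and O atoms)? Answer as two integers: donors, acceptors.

Donors: find every N or O and count the H atoms it carries.
  atom 3 (O): bond orders sum to 2 → 0 H
  atom 9 (N): bond orders sum to 3 → 0 H
  atom 11 (O): bond orders sum to 2 → 0 H
Lipinski HBD = 0.
Acceptors: N atoms = 1, O atoms = 2 → HBA = 3.

0, 3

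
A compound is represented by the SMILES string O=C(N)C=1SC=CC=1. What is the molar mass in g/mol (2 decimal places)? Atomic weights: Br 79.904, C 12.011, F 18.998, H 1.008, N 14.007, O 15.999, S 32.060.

127.16 g/mol

First, the molecular formula is C5H5NOS (counting implicit H from valence).
  C: 5 × 12.011 = 60.055
  H: 5 × 1.008 = 5.040
  N: 1 × 14.007 = 14.007
  O: 1 × 15.999 = 15.999
  S: 1 × 32.060 = 32.060
Sum: 5×12.011 + 5×1.008 + 1×14.007 + 1×15.999 + 1×32.060 = 127.161 → 127.16 g/mol.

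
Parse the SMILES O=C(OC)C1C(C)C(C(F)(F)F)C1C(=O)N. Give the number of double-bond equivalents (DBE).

Degree of unsaturation = (number of rings) + (number of π bonds).
Ring closures in the SMILES: 1.
π bonds: 2 double bonds (each 1 DoU) → 2 DoU from unsaturation.
Total DoU = 1 + 2 = 3.

3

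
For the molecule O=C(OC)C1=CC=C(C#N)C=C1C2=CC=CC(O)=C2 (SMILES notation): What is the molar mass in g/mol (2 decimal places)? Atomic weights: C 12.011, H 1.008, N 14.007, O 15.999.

253.26 g/mol

First, the molecular formula is C15H11NO3 (counting implicit H from valence).
  C: 15 × 12.011 = 180.165
  H: 11 × 1.008 = 11.088
  N: 1 × 14.007 = 14.007
  O: 3 × 15.999 = 47.997
Sum: 15×12.011 + 11×1.008 + 1×14.007 + 3×15.999 = 253.257 → 253.26 g/mol.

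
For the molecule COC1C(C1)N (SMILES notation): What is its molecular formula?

C4H9NO

Walk through each heavy atom and fill implicit hydrogens from standard valence (C 4, N 3, O 2, S 2, halogen 1):
  atom 1: C, bond orders sum to 1 (valence 4) → 3 H
  atom 2: O, bond orders sum to 2 (valence 2) → 0 H
  atom 3: C, bond orders sum to 3 (valence 4) → 1 H
  atom 4: C, bond orders sum to 3 (valence 4) → 1 H
  atom 5: C, bond orders sum to 2 (valence 4) → 2 H
  atom 6: N, bond orders sum to 1 (valence 3) → 2 H
Totals → C:4, H:9, N:1, O:1.
In Hill order: C4H9NO.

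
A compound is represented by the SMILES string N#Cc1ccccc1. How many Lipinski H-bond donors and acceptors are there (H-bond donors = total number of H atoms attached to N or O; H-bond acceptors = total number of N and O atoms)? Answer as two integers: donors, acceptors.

0, 1

Donors: find every N or O and count the H atoms it carries.
  atom 1 (N): bond orders sum to 3 → 0 H
Lipinski HBD = 0.
Acceptors: N atoms = 1, O atoms = 0 → HBA = 1.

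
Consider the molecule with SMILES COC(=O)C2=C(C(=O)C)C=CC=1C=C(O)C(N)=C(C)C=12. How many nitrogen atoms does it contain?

Scan the SMILES for N atoms (remember two-letter symbols like Cl and Br are single atoms).
Nitrogen count: 1.

1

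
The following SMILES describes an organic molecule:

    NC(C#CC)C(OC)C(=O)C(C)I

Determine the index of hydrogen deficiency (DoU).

3

Degree of unsaturation = (number of rings) + (number of π bonds).
Ring closures in the SMILES: 0.
π bonds: 1 double bond (each 1 DoU), 1 triple bond (each 2 DoU) → 3 DoU from unsaturation.
Total DoU = 0 + 3 = 3.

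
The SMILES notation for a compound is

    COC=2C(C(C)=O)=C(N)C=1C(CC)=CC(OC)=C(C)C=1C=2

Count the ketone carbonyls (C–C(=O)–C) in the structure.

The ketone motif appears at heavy-atom position 5 in the SMILES.
Other groups present: 2 ether, 1 primary amine.
Ketone count: 1.

1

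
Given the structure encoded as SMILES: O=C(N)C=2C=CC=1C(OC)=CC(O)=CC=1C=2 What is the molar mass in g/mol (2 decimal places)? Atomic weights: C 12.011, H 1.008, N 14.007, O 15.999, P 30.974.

First, the molecular formula is C12H11NO3 (counting implicit H from valence).
  C: 12 × 12.011 = 144.132
  H: 11 × 1.008 = 11.088
  N: 1 × 14.007 = 14.007
  O: 3 × 15.999 = 47.997
Sum: 12×12.011 + 11×1.008 + 1×14.007 + 3×15.999 = 217.224 → 217.22 g/mol.

217.22 g/mol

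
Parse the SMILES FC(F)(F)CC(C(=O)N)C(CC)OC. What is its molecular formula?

Walk through each heavy atom and fill implicit hydrogens from standard valence (C 4, N 3, O 2, S 2, halogen 1):
  atom 1: F (halogen, monovalent) → 0 H
  atom 2: C, bond orders sum to 4 (valence 4) → 0 H
  atom 3: F (halogen, monovalent) → 0 H
  atom 4: F (halogen, monovalent) → 0 H
  atom 5: C, bond orders sum to 2 (valence 4) → 2 H
  atom 6: C, bond orders sum to 3 (valence 4) → 1 H
  atom 7: C, bond orders sum to 4 (valence 4) → 0 H
  atom 8: O, bond orders sum to 2 (valence 2) → 0 H
  atom 9: N, bond orders sum to 1 (valence 3) → 2 H
  atom 10: C, bond orders sum to 3 (valence 4) → 1 H
  atom 11: C, bond orders sum to 2 (valence 4) → 2 H
  atom 12: C, bond orders sum to 1 (valence 4) → 3 H
  atom 13: O, bond orders sum to 2 (valence 2) → 0 H
  atom 14: C, bond orders sum to 1 (valence 4) → 3 H
Totals → C:8, H:14, F:3, N:1, O:2.

C8H14F3NO2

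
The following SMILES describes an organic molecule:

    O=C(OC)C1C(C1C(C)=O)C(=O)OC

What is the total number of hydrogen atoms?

Walk through each heavy atom and fill implicit hydrogens from standard valence (C 4, N 3, O 2, S 2, halogen 1):
  atom 1: O, bond orders sum to 2 (valence 2) → 0 H
  atom 2: C, bond orders sum to 4 (valence 4) → 0 H
  atom 3: O, bond orders sum to 2 (valence 2) → 0 H
  atom 4: C, bond orders sum to 1 (valence 4) → 3 H
  atom 5: C, bond orders sum to 3 (valence 4) → 1 H
  atom 6: C, bond orders sum to 3 (valence 4) → 1 H
  atom 7: C, bond orders sum to 3 (valence 4) → 1 H
  atom 8: C, bond orders sum to 4 (valence 4) → 0 H
  atom 9: C, bond orders sum to 1 (valence 4) → 3 H
  atom 10: O, bond orders sum to 2 (valence 2) → 0 H
  atom 11: C, bond orders sum to 4 (valence 4) → 0 H
  atom 12: O, bond orders sum to 2 (valence 2) → 0 H
  atom 13: O, bond orders sum to 2 (valence 2) → 0 H
  atom 14: C, bond orders sum to 1 (valence 4) → 3 H
Total hydrogens: 12.

12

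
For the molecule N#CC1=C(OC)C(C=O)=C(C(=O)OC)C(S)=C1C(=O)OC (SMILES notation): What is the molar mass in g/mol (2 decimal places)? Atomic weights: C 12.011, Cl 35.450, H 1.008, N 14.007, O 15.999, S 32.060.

309.29 g/mol

First, the molecular formula is C13H11NO6S (counting implicit H from valence).
  C: 13 × 12.011 = 156.143
  H: 11 × 1.008 = 11.088
  N: 1 × 14.007 = 14.007
  O: 6 × 15.999 = 95.994
  S: 1 × 32.060 = 32.060
Sum: 13×12.011 + 11×1.008 + 1×14.007 + 6×15.999 + 1×32.060 = 309.292 → 309.29 g/mol.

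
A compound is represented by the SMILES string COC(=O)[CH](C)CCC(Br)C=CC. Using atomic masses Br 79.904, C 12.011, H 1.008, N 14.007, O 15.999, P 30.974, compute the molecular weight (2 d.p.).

249.15 g/mol

First, the molecular formula is C10H17BrO2 (counting implicit H from valence).
  Br: 1 × 79.904 = 79.904
  C: 10 × 12.011 = 120.110
  H: 17 × 1.008 = 17.136
  O: 2 × 15.999 = 31.998
Sum: 1×79.904 + 10×12.011 + 17×1.008 + 2×15.999 = 249.148 → 249.15 g/mol.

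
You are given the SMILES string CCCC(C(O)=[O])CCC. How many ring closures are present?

In SMILES, each pair of matching ring-closure digits denotes one ring-closing bond; the number of such bonds equals the number of independent rings.
Ring-closure bonds here: 0.

0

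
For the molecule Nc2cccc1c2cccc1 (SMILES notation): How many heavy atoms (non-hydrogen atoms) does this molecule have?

Every atom symbol written in the SMILES (organic subset) is one heavy atom; implicit H are not written.
Heavy atoms by element → C:10, N:1.
Total: 11.

11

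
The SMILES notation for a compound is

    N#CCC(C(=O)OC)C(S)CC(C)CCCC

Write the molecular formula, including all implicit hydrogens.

Walk through each heavy atom and fill implicit hydrogens from standard valence (C 4, N 3, O 2, S 2, halogen 1):
  atom 1: N, bond orders sum to 3 (valence 3) → 0 H
  atom 2: C, bond orders sum to 4 (valence 4) → 0 H
  atom 3: C, bond orders sum to 2 (valence 4) → 2 H
  atom 4: C, bond orders sum to 3 (valence 4) → 1 H
  atom 5: C, bond orders sum to 4 (valence 4) → 0 H
  atom 6: O, bond orders sum to 2 (valence 2) → 0 H
  atom 7: O, bond orders sum to 2 (valence 2) → 0 H
  atom 8: C, bond orders sum to 1 (valence 4) → 3 H
  atom 9: C, bond orders sum to 3 (valence 4) → 1 H
  atom 10: S, bond orders sum to 1 (valence 2) → 1 H
  atom 11: C, bond orders sum to 2 (valence 4) → 2 H
  atom 12: C, bond orders sum to 3 (valence 4) → 1 H
  atom 13: C, bond orders sum to 1 (valence 4) → 3 H
  atom 14: C, bond orders sum to 2 (valence 4) → 2 H
  atom 15: C, bond orders sum to 2 (valence 4) → 2 H
  atom 16: C, bond orders sum to 2 (valence 4) → 2 H
  atom 17: C, bond orders sum to 1 (valence 4) → 3 H
Totals → C:13, H:23, N:1, O:2, S:1.

C13H23NO2S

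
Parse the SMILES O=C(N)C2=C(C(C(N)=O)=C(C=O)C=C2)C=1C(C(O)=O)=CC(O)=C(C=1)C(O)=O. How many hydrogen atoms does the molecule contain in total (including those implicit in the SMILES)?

Walk through each heavy atom and fill implicit hydrogens from standard valence (C 4, N 3, O 2, S 2, halogen 1):
  atom 1: O, bond orders sum to 2 (valence 2) → 0 H
  atom 2: C, bond orders sum to 4 (valence 4) → 0 H
  atom 3: N, bond orders sum to 1 (valence 3) → 2 H
  atom 4: C, bond orders sum to 4 (valence 4) → 0 H
  atom 5: C, bond orders sum to 4 (valence 4) → 0 H
  atom 6: C, bond orders sum to 4 (valence 4) → 0 H
  atom 7: C, bond orders sum to 4 (valence 4) → 0 H
  atom 8: N, bond orders sum to 1 (valence 3) → 2 H
  atom 9: O, bond orders sum to 2 (valence 2) → 0 H
  atom 10: C, bond orders sum to 4 (valence 4) → 0 H
  atom 11: C, bond orders sum to 3 (valence 4) → 1 H
  atom 12: O, bond orders sum to 2 (valence 2) → 0 H
  atom 13: C, bond orders sum to 3 (valence 4) → 1 H
  atom 14: C, bond orders sum to 3 (valence 4) → 1 H
  atom 15: C, bond orders sum to 4 (valence 4) → 0 H
  atom 16: C, bond orders sum to 4 (valence 4) → 0 H
  atom 17: C, bond orders sum to 4 (valence 4) → 0 H
  atom 18: O, bond orders sum to 1 (valence 2) → 1 H
  atom 19: O, bond orders sum to 2 (valence 2) → 0 H
  atom 20: C, bond orders sum to 3 (valence 4) → 1 H
  atom 21: C, bond orders sum to 4 (valence 4) → 0 H
  atom 22: O, bond orders sum to 1 (valence 2) → 1 H
  atom 23: C, bond orders sum to 4 (valence 4) → 0 H
  atom 24: C, bond orders sum to 3 (valence 4) → 1 H
  atom 25: C, bond orders sum to 4 (valence 4) → 0 H
  atom 26: O, bond orders sum to 1 (valence 2) → 1 H
  atom 27: O, bond orders sum to 2 (valence 2) → 0 H
Total hydrogens: 12.

12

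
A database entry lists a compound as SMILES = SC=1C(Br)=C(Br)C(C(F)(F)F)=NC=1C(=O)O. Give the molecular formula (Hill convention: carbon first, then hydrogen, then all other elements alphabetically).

C7H2Br2F3NO2S

Walk through each heavy atom and fill implicit hydrogens from standard valence (C 4, N 3, O 2, S 2, halogen 1):
  atom 1: S, bond orders sum to 1 (valence 2) → 1 H
  atom 2: C, bond orders sum to 4 (valence 4) → 0 H
  atom 3: C, bond orders sum to 4 (valence 4) → 0 H
  atom 4: Br (halogen, monovalent) → 0 H
  atom 5: C, bond orders sum to 4 (valence 4) → 0 H
  atom 6: Br (halogen, monovalent) → 0 H
  atom 7: C, bond orders sum to 4 (valence 4) → 0 H
  atom 8: C, bond orders sum to 4 (valence 4) → 0 H
  atom 9: F (halogen, monovalent) → 0 H
  atom 10: F (halogen, monovalent) → 0 H
  atom 11: F (halogen, monovalent) → 0 H
  atom 12: N, bond orders sum to 3 (valence 3) → 0 H
  atom 13: C, bond orders sum to 4 (valence 4) → 0 H
  atom 14: C, bond orders sum to 4 (valence 4) → 0 H
  atom 15: O, bond orders sum to 2 (valence 2) → 0 H
  atom 16: O, bond orders sum to 1 (valence 2) → 1 H
Totals → C:7, H:2, Br:2, F:3, N:1, O:2, S:1.
In Hill order: C7H2Br2F3NO2S.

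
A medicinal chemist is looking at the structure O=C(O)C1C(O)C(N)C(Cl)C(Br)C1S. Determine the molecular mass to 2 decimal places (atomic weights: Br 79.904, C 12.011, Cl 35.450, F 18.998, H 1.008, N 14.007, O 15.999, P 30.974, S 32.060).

304.58 g/mol

First, the molecular formula is C7H11BrClNO3S (counting implicit H from valence).
  Br: 1 × 79.904 = 79.904
  C: 7 × 12.011 = 84.077
  Cl: 1 × 35.450 = 35.450
  H: 11 × 1.008 = 11.088
  N: 1 × 14.007 = 14.007
  O: 3 × 15.999 = 47.997
  S: 1 × 32.060 = 32.060
Sum: 1×79.904 + 7×12.011 + 1×35.450 + 11×1.008 + 1×14.007 + 3×15.999 + 1×32.060 = 304.583 → 304.58 g/mol.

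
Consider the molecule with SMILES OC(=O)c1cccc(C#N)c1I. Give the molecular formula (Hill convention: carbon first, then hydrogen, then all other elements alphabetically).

Walk through each heavy atom and fill implicit hydrogens from standard valence (C 4, N 3, O 2, S 2, halogen 1); for lowercase aromatic atoms, an aromatic c carries 1 H when it has two neighbours and 0 H with three, and aromatic n carries 0 H:
  atom 1: O, bond orders sum to 1 (valence 2) → 1 H
  atom 2: C, bond orders sum to 4 (valence 4) → 0 H
  atom 3: O, bond orders sum to 2 (valence 2) → 0 H
  atom 4: aromatic c, 3 neighbours → 0 H
  atom 5: aromatic c, 2 neighbours → 1 H
  atom 6: aromatic c, 2 neighbours → 1 H
  atom 7: aromatic c, 2 neighbours → 1 H
  atom 8: aromatic c, 3 neighbours → 0 H
  atom 9: C, bond orders sum to 4 (valence 4) → 0 H
  atom 10: N, bond orders sum to 3 (valence 3) → 0 H
  atom 11: aromatic c, 3 neighbours → 0 H
  atom 12: I (halogen, monovalent) → 0 H
Totals → C:8, H:4, I:1, N:1, O:2.
In Hill order: C8H4INO2.

C8H4INO2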